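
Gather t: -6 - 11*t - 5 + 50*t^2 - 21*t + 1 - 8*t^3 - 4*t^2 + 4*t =-8*t^3 + 46*t^2 - 28*t - 10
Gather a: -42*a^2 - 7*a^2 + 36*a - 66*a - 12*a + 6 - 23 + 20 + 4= -49*a^2 - 42*a + 7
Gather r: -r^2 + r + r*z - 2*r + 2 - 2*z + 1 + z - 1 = -r^2 + r*(z - 1) - z + 2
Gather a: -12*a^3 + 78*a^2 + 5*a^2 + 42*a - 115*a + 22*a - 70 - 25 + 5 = -12*a^3 + 83*a^2 - 51*a - 90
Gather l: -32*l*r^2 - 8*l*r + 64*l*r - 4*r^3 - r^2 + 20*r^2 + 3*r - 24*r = l*(-32*r^2 + 56*r) - 4*r^3 + 19*r^2 - 21*r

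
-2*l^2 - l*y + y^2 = (-2*l + y)*(l + y)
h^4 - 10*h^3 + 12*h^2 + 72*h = h*(h - 6)^2*(h + 2)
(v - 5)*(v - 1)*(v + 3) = v^3 - 3*v^2 - 13*v + 15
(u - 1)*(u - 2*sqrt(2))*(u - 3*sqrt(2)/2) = u^3 - 7*sqrt(2)*u^2/2 - u^2 + 7*sqrt(2)*u/2 + 6*u - 6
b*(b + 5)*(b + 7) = b^3 + 12*b^2 + 35*b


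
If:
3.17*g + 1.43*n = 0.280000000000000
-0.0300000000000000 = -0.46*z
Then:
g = 0.0883280757097792 - 0.451104100946372*n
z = 0.07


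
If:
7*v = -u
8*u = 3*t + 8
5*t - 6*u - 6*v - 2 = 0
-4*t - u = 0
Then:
No Solution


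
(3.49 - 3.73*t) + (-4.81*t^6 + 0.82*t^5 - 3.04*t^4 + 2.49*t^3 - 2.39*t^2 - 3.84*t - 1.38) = -4.81*t^6 + 0.82*t^5 - 3.04*t^4 + 2.49*t^3 - 2.39*t^2 - 7.57*t + 2.11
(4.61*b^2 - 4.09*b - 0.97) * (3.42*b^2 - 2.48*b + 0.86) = 15.7662*b^4 - 25.4206*b^3 + 10.7904*b^2 - 1.1118*b - 0.8342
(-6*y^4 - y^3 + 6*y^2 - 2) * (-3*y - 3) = 18*y^5 + 21*y^4 - 15*y^3 - 18*y^2 + 6*y + 6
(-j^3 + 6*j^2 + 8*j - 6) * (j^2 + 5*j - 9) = -j^5 + j^4 + 47*j^3 - 20*j^2 - 102*j + 54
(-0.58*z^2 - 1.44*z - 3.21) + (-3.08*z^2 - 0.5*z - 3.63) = -3.66*z^2 - 1.94*z - 6.84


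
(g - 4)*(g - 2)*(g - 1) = g^3 - 7*g^2 + 14*g - 8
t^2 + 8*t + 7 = (t + 1)*(t + 7)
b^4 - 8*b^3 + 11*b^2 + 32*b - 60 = (b - 5)*(b - 3)*(b - 2)*(b + 2)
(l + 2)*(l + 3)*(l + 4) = l^3 + 9*l^2 + 26*l + 24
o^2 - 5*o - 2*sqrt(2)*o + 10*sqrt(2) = (o - 5)*(o - 2*sqrt(2))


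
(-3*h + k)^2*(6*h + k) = 54*h^3 - 27*h^2*k + k^3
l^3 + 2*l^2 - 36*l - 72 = (l - 6)*(l + 2)*(l + 6)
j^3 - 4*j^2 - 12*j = j*(j - 6)*(j + 2)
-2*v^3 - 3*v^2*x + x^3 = (-2*v + x)*(v + x)^2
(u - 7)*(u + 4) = u^2 - 3*u - 28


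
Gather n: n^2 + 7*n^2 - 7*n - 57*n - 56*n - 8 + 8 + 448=8*n^2 - 120*n + 448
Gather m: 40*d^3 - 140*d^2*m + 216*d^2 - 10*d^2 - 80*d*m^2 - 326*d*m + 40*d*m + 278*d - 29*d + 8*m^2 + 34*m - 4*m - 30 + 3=40*d^3 + 206*d^2 + 249*d + m^2*(8 - 80*d) + m*(-140*d^2 - 286*d + 30) - 27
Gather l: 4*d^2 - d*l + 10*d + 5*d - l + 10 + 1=4*d^2 + 15*d + l*(-d - 1) + 11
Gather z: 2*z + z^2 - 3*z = z^2 - z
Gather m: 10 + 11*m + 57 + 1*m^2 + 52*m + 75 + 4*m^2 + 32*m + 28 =5*m^2 + 95*m + 170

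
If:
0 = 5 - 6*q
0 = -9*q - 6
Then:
No Solution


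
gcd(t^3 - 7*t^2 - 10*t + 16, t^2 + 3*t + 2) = t + 2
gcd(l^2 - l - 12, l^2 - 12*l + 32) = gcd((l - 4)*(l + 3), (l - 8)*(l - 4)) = l - 4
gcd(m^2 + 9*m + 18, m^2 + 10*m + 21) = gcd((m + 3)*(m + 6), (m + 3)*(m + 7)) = m + 3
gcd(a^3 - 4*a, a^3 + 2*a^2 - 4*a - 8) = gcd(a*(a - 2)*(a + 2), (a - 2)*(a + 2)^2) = a^2 - 4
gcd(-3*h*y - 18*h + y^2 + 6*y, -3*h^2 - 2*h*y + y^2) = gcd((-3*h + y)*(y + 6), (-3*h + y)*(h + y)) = -3*h + y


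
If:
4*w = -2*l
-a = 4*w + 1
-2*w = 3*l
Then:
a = -1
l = 0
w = 0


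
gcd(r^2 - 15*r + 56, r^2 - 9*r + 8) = r - 8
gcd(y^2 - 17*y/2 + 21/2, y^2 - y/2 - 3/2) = y - 3/2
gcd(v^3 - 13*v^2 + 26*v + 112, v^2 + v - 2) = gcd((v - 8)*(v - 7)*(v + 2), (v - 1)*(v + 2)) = v + 2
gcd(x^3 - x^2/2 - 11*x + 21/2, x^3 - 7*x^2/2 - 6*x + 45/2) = x - 3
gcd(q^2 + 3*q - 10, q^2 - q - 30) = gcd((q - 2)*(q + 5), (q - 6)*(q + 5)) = q + 5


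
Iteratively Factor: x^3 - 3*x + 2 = (x - 1)*(x^2 + x - 2) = (x - 1)^2*(x + 2)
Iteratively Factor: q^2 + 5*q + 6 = (q + 2)*(q + 3)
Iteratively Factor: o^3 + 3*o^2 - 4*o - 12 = (o - 2)*(o^2 + 5*o + 6) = (o - 2)*(o + 2)*(o + 3)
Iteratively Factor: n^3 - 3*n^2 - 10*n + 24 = (n + 3)*(n^2 - 6*n + 8) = (n - 2)*(n + 3)*(n - 4)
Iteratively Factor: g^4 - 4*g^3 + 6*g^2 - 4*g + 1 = (g - 1)*(g^3 - 3*g^2 + 3*g - 1) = (g - 1)^2*(g^2 - 2*g + 1) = (g - 1)^3*(g - 1)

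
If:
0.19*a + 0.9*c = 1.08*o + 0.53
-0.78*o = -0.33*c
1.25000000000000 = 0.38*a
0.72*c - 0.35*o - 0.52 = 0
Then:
No Solution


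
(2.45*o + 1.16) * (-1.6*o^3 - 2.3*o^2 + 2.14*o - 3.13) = -3.92*o^4 - 7.491*o^3 + 2.575*o^2 - 5.1861*o - 3.6308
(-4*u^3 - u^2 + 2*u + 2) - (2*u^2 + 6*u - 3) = -4*u^3 - 3*u^2 - 4*u + 5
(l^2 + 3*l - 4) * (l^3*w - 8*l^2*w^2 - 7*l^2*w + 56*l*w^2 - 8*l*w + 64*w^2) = l^5*w - 8*l^4*w^2 - 4*l^4*w + 32*l^3*w^2 - 33*l^3*w + 264*l^2*w^2 + 4*l^2*w - 32*l*w^2 + 32*l*w - 256*w^2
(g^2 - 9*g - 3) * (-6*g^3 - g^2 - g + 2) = -6*g^5 + 53*g^4 + 26*g^3 + 14*g^2 - 15*g - 6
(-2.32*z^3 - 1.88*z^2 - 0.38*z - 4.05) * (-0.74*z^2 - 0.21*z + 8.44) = 1.7168*z^5 + 1.8784*z^4 - 18.9048*z^3 - 12.7904*z^2 - 2.3567*z - 34.182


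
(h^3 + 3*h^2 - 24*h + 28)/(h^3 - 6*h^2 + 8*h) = (h^2 + 5*h - 14)/(h*(h - 4))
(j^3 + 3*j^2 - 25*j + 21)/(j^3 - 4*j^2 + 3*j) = (j + 7)/j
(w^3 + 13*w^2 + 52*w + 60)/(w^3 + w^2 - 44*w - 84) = (w + 5)/(w - 7)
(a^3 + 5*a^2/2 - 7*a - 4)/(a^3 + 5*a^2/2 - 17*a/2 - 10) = (2*a^2 - 3*a - 2)/(2*a^2 - 3*a - 5)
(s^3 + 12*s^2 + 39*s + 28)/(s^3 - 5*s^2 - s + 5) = (s^2 + 11*s + 28)/(s^2 - 6*s + 5)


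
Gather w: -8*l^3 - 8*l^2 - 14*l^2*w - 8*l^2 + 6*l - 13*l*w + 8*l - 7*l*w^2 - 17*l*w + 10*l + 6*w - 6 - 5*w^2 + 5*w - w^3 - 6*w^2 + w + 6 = -8*l^3 - 16*l^2 + 24*l - w^3 + w^2*(-7*l - 11) + w*(-14*l^2 - 30*l + 12)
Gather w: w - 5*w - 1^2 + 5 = 4 - 4*w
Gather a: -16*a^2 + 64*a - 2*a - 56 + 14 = -16*a^2 + 62*a - 42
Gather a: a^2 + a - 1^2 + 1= a^2 + a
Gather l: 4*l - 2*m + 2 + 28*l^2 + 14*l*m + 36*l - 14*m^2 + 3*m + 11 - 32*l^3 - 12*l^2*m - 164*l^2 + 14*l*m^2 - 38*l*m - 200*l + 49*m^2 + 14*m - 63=-32*l^3 + l^2*(-12*m - 136) + l*(14*m^2 - 24*m - 160) + 35*m^2 + 15*m - 50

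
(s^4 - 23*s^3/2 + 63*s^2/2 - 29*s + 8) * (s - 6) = s^5 - 35*s^4/2 + 201*s^3/2 - 218*s^2 + 182*s - 48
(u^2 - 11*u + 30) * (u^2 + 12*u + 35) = u^4 + u^3 - 67*u^2 - 25*u + 1050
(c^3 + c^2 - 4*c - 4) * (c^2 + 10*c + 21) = c^5 + 11*c^4 + 27*c^3 - 23*c^2 - 124*c - 84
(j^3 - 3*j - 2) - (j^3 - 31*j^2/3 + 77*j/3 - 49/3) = 31*j^2/3 - 86*j/3 + 43/3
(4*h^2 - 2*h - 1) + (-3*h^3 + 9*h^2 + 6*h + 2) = -3*h^3 + 13*h^2 + 4*h + 1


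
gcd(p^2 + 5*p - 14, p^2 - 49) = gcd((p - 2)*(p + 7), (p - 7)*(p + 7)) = p + 7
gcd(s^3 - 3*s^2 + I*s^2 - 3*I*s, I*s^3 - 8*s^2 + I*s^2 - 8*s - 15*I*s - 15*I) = 1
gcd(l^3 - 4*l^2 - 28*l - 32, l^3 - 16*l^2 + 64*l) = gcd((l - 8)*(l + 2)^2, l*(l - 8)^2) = l - 8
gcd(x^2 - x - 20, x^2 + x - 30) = x - 5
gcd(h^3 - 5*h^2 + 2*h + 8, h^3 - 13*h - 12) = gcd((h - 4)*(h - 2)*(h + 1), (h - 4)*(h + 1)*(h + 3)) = h^2 - 3*h - 4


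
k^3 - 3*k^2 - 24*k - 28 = (k - 7)*(k + 2)^2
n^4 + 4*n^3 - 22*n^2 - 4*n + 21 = (n - 3)*(n - 1)*(n + 1)*(n + 7)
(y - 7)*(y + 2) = y^2 - 5*y - 14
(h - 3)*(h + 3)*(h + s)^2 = h^4 + 2*h^3*s + h^2*s^2 - 9*h^2 - 18*h*s - 9*s^2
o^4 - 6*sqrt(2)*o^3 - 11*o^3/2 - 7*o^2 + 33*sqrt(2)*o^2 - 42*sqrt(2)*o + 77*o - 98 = (o - 7/2)*(o - 2)*(o - 7*sqrt(2))*(o + sqrt(2))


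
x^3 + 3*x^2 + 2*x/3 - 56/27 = (x - 2/3)*(x + 4/3)*(x + 7/3)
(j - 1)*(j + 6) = j^2 + 5*j - 6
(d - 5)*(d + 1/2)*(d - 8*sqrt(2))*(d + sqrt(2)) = d^4 - 7*sqrt(2)*d^3 - 9*d^3/2 - 37*d^2/2 + 63*sqrt(2)*d^2/2 + 35*sqrt(2)*d/2 + 72*d + 40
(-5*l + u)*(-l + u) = 5*l^2 - 6*l*u + u^2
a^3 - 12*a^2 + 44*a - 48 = (a - 6)*(a - 4)*(a - 2)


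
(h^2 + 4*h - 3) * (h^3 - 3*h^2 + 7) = h^5 + h^4 - 15*h^3 + 16*h^2 + 28*h - 21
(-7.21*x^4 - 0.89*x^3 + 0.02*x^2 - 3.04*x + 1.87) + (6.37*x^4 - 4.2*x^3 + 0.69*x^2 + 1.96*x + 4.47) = -0.84*x^4 - 5.09*x^3 + 0.71*x^2 - 1.08*x + 6.34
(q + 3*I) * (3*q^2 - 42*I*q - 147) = 3*q^3 - 33*I*q^2 - 21*q - 441*I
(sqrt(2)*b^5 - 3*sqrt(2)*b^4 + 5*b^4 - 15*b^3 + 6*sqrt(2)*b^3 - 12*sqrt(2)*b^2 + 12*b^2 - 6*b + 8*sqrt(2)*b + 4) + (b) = sqrt(2)*b^5 - 3*sqrt(2)*b^4 + 5*b^4 - 15*b^3 + 6*sqrt(2)*b^3 - 12*sqrt(2)*b^2 + 12*b^2 - 5*b + 8*sqrt(2)*b + 4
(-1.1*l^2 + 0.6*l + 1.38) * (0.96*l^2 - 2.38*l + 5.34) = -1.056*l^4 + 3.194*l^3 - 5.9772*l^2 - 0.0804*l + 7.3692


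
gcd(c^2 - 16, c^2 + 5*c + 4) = c + 4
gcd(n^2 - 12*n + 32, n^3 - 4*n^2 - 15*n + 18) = 1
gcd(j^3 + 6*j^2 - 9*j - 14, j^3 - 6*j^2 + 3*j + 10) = j^2 - j - 2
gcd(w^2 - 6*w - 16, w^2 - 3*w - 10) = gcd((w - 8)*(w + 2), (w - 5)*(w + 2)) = w + 2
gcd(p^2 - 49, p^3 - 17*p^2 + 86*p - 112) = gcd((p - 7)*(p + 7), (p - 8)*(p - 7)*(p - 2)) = p - 7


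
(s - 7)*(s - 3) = s^2 - 10*s + 21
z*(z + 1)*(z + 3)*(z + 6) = z^4 + 10*z^3 + 27*z^2 + 18*z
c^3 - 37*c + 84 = (c - 4)*(c - 3)*(c + 7)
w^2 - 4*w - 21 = (w - 7)*(w + 3)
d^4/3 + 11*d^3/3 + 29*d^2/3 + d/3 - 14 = (d/3 + 1)*(d - 1)*(d + 2)*(d + 7)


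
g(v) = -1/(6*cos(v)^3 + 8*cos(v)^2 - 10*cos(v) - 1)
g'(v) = -(18*sin(v)*cos(v)^2 + 16*sin(v)*cos(v) - 10*sin(v))/(6*cos(v)^3 + 8*cos(v)^2 - 10*cos(v) - 1)^2 = 2*(-9*cos(v)^2 - 8*cos(v) + 5)*sin(v)/(6*cos(v)^3 + 8*cos(v)^2 - 10*cos(v) - 1)^2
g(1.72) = -1.55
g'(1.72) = 28.60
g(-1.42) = 0.43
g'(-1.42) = -1.34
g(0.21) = -0.40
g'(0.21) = -0.77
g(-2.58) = -0.10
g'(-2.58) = -0.06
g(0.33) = -0.56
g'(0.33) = -2.17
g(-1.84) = -0.47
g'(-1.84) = -2.80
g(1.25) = 0.32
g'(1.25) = 0.30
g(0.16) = -0.37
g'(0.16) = -0.51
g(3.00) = -0.09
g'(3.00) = 0.01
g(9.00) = -0.10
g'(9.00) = 0.04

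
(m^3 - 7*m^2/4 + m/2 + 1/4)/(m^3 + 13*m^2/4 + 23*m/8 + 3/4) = 2*(4*m^3 - 7*m^2 + 2*m + 1)/(8*m^3 + 26*m^2 + 23*m + 6)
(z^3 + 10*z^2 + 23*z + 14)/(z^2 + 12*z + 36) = (z^3 + 10*z^2 + 23*z + 14)/(z^2 + 12*z + 36)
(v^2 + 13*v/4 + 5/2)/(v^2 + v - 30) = (v^2 + 13*v/4 + 5/2)/(v^2 + v - 30)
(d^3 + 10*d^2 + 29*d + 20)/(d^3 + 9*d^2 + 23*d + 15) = (d + 4)/(d + 3)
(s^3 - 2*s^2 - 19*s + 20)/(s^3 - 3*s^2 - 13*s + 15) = (s + 4)/(s + 3)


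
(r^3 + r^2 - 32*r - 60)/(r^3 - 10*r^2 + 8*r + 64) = (r^2 - r - 30)/(r^2 - 12*r + 32)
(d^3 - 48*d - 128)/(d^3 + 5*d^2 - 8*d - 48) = (d - 8)/(d - 3)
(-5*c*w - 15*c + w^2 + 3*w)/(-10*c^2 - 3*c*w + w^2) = (w + 3)/(2*c + w)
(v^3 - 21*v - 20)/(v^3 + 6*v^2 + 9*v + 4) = (v - 5)/(v + 1)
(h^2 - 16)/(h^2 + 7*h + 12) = (h - 4)/(h + 3)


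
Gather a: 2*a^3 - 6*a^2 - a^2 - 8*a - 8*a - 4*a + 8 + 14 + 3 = 2*a^3 - 7*a^2 - 20*a + 25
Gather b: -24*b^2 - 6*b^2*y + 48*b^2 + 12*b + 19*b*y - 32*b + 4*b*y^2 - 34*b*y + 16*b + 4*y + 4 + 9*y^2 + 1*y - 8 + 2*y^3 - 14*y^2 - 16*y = b^2*(24 - 6*y) + b*(4*y^2 - 15*y - 4) + 2*y^3 - 5*y^2 - 11*y - 4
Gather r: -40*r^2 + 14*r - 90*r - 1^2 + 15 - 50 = -40*r^2 - 76*r - 36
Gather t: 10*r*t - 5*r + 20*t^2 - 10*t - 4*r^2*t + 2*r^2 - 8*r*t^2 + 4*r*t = 2*r^2 - 5*r + t^2*(20 - 8*r) + t*(-4*r^2 + 14*r - 10)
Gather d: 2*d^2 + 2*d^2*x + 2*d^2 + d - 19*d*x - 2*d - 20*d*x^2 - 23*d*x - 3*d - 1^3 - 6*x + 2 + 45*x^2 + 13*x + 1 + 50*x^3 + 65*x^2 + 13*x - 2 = d^2*(2*x + 4) + d*(-20*x^2 - 42*x - 4) + 50*x^3 + 110*x^2 + 20*x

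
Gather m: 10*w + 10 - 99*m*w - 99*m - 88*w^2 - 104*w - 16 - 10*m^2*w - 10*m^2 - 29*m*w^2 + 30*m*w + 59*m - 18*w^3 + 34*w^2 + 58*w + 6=m^2*(-10*w - 10) + m*(-29*w^2 - 69*w - 40) - 18*w^3 - 54*w^2 - 36*w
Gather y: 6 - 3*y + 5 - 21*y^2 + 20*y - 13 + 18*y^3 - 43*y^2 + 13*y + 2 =18*y^3 - 64*y^2 + 30*y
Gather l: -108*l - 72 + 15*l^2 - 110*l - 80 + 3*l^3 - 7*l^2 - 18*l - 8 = 3*l^3 + 8*l^2 - 236*l - 160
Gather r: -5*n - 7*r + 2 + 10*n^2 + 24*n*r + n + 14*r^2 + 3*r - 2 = 10*n^2 - 4*n + 14*r^2 + r*(24*n - 4)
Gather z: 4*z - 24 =4*z - 24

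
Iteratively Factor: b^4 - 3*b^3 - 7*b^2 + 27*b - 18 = (b - 2)*(b^3 - b^2 - 9*b + 9) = (b - 2)*(b - 1)*(b^2 - 9) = (b - 2)*(b - 1)*(b + 3)*(b - 3)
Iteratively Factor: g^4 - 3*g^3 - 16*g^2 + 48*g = (g - 4)*(g^3 + g^2 - 12*g) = g*(g - 4)*(g^2 + g - 12) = g*(g - 4)*(g - 3)*(g + 4)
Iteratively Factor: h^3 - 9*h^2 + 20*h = (h - 5)*(h^2 - 4*h) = (h - 5)*(h - 4)*(h)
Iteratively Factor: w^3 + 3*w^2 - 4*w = (w - 1)*(w^2 + 4*w) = w*(w - 1)*(w + 4)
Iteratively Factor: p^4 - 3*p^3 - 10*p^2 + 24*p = (p)*(p^3 - 3*p^2 - 10*p + 24) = p*(p - 2)*(p^2 - p - 12) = p*(p - 4)*(p - 2)*(p + 3)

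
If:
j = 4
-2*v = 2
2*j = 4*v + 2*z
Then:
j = 4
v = -1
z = 6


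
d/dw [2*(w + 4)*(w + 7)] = 4*w + 22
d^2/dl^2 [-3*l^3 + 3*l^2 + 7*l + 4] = 6 - 18*l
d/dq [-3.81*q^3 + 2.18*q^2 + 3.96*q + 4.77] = -11.43*q^2 + 4.36*q + 3.96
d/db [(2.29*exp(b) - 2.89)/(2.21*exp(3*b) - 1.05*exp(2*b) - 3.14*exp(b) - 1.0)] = (-10.1218*exp(3*b) + 21.5652*exp(2*b) - 6.069*exp(b) - 11.3646)*exp(b)/(4.8841*exp(6*b) - 4.641*exp(5*b) - 12.7763*exp(4*b) + 2.174*exp(3*b) + 11.9596*exp(2*b) + 6.28*exp(b) + 1.0)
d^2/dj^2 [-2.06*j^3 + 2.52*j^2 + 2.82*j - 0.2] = 5.04 - 12.36*j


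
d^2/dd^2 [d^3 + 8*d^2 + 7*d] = 6*d + 16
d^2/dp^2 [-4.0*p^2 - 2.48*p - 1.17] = -8.00000000000000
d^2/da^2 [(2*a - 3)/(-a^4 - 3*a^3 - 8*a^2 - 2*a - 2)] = 2*(-(2*a - 3)*(4*a^3 + 9*a^2 + 16*a + 2)^2 + (8*a^3 + 18*a^2 + 32*a + (2*a - 3)*(6*a^2 + 9*a + 8) + 4)*(a^4 + 3*a^3 + 8*a^2 + 2*a + 2))/(a^4 + 3*a^3 + 8*a^2 + 2*a + 2)^3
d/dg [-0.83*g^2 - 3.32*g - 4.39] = -1.66*g - 3.32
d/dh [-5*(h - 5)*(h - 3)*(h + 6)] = -15*h^2 + 20*h + 165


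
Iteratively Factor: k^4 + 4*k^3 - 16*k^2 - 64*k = (k)*(k^3 + 4*k^2 - 16*k - 64) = k*(k - 4)*(k^2 + 8*k + 16) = k*(k - 4)*(k + 4)*(k + 4)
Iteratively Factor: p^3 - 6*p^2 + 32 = (p + 2)*(p^2 - 8*p + 16) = (p - 4)*(p + 2)*(p - 4)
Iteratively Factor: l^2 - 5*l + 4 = (l - 4)*(l - 1)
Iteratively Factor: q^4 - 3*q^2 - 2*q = (q - 2)*(q^3 + 2*q^2 + q) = (q - 2)*(q + 1)*(q^2 + q) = (q - 2)*(q + 1)^2*(q)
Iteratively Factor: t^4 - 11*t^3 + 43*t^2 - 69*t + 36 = (t - 3)*(t^3 - 8*t^2 + 19*t - 12) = (t - 3)^2*(t^2 - 5*t + 4) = (t - 4)*(t - 3)^2*(t - 1)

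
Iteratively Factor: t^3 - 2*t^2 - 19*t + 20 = (t - 5)*(t^2 + 3*t - 4) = (t - 5)*(t - 1)*(t + 4)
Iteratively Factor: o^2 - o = (o - 1)*(o)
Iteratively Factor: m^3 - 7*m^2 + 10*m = (m - 5)*(m^2 - 2*m) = (m - 5)*(m - 2)*(m)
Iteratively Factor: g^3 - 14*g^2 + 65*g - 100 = (g - 4)*(g^2 - 10*g + 25) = (g - 5)*(g - 4)*(g - 5)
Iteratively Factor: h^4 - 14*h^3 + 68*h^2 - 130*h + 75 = (h - 3)*(h^3 - 11*h^2 + 35*h - 25) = (h - 5)*(h - 3)*(h^2 - 6*h + 5) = (h - 5)^2*(h - 3)*(h - 1)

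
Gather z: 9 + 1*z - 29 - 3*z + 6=-2*z - 14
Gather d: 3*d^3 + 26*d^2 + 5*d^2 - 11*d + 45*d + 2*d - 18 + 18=3*d^3 + 31*d^2 + 36*d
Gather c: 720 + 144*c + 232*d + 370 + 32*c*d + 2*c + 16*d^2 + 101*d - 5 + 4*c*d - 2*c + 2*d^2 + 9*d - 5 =c*(36*d + 144) + 18*d^2 + 342*d + 1080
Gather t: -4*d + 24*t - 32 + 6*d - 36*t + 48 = 2*d - 12*t + 16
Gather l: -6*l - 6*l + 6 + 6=12 - 12*l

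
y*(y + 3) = y^2 + 3*y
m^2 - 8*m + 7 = (m - 7)*(m - 1)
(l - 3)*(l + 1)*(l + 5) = l^3 + 3*l^2 - 13*l - 15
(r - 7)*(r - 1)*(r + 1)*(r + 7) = r^4 - 50*r^2 + 49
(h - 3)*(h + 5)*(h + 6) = h^3 + 8*h^2 - 3*h - 90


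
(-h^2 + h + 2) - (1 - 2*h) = -h^2 + 3*h + 1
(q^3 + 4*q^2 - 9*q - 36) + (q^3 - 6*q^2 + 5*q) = 2*q^3 - 2*q^2 - 4*q - 36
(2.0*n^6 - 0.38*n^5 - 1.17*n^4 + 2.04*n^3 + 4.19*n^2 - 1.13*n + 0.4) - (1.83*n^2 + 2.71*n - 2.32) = 2.0*n^6 - 0.38*n^5 - 1.17*n^4 + 2.04*n^3 + 2.36*n^2 - 3.84*n + 2.72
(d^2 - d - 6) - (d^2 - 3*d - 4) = 2*d - 2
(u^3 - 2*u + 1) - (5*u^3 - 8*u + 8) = -4*u^3 + 6*u - 7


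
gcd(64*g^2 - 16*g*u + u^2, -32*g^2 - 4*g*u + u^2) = -8*g + u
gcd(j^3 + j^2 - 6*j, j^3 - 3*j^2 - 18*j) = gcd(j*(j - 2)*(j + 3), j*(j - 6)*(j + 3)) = j^2 + 3*j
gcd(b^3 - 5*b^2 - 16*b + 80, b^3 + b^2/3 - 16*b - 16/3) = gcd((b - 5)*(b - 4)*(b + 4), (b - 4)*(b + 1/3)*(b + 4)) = b^2 - 16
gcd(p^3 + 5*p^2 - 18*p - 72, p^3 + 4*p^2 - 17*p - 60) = p^2 - p - 12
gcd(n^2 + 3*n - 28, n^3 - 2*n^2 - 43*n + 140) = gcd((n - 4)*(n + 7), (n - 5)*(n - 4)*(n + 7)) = n^2 + 3*n - 28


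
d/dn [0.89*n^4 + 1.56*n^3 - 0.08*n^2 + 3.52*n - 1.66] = 3.56*n^3 + 4.68*n^2 - 0.16*n + 3.52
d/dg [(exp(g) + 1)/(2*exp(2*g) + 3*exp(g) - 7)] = (-(exp(g) + 1)*(4*exp(g) + 3) + 2*exp(2*g) + 3*exp(g) - 7)*exp(g)/(2*exp(2*g) + 3*exp(g) - 7)^2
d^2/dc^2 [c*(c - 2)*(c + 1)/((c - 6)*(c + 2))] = 4*(11*c^3 + 54*c^2 + 180*c - 24)/(c^6 - 12*c^5 + 12*c^4 + 224*c^3 - 144*c^2 - 1728*c - 1728)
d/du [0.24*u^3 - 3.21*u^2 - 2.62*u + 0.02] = 0.72*u^2 - 6.42*u - 2.62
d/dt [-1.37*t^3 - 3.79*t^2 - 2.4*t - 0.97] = -4.11*t^2 - 7.58*t - 2.4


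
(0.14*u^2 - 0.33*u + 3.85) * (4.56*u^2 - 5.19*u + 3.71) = 0.6384*u^4 - 2.2314*u^3 + 19.7881*u^2 - 21.2058*u + 14.2835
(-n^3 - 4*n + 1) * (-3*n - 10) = 3*n^4 + 10*n^3 + 12*n^2 + 37*n - 10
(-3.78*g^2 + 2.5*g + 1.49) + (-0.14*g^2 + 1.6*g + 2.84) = -3.92*g^2 + 4.1*g + 4.33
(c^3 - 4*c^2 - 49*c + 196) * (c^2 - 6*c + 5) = c^5 - 10*c^4 - 20*c^3 + 470*c^2 - 1421*c + 980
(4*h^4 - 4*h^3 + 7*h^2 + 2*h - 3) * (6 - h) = -4*h^5 + 28*h^4 - 31*h^3 + 40*h^2 + 15*h - 18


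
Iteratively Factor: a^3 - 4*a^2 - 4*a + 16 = (a - 2)*(a^2 - 2*a - 8) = (a - 4)*(a - 2)*(a + 2)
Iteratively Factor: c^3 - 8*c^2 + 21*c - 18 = (c - 2)*(c^2 - 6*c + 9) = (c - 3)*(c - 2)*(c - 3)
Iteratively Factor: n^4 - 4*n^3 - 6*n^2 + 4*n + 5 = (n + 1)*(n^3 - 5*n^2 - n + 5) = (n - 5)*(n + 1)*(n^2 - 1) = (n - 5)*(n + 1)^2*(n - 1)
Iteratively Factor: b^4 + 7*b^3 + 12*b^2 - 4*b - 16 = (b + 4)*(b^3 + 3*b^2 - 4) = (b + 2)*(b + 4)*(b^2 + b - 2) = (b - 1)*(b + 2)*(b + 4)*(b + 2)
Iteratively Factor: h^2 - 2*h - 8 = (h + 2)*(h - 4)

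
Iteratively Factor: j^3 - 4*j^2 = (j)*(j^2 - 4*j) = j*(j - 4)*(j)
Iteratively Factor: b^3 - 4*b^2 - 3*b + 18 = (b + 2)*(b^2 - 6*b + 9) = (b - 3)*(b + 2)*(b - 3)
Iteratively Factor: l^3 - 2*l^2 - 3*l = (l)*(l^2 - 2*l - 3) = l*(l + 1)*(l - 3)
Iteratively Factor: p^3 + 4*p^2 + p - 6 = (p + 3)*(p^2 + p - 2) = (p + 2)*(p + 3)*(p - 1)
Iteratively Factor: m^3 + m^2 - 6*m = (m + 3)*(m^2 - 2*m) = (m - 2)*(m + 3)*(m)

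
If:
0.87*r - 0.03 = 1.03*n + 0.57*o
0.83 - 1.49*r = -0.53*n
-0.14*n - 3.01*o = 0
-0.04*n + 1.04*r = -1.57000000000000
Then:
No Solution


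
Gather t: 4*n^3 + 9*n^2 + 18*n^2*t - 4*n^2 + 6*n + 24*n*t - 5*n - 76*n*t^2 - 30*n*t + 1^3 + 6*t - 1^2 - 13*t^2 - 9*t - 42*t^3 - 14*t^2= 4*n^3 + 5*n^2 + n - 42*t^3 + t^2*(-76*n - 27) + t*(18*n^2 - 6*n - 3)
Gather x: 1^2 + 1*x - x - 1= 0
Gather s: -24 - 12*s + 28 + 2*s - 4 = -10*s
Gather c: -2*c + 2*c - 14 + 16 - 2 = 0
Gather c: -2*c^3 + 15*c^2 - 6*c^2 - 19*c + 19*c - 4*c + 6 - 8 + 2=-2*c^3 + 9*c^2 - 4*c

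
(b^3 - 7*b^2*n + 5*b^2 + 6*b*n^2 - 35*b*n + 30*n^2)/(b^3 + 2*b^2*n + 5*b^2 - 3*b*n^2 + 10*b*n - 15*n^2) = (b - 6*n)/(b + 3*n)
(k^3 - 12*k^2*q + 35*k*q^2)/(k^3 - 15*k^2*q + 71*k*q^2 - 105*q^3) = k/(k - 3*q)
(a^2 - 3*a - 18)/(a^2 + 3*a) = (a - 6)/a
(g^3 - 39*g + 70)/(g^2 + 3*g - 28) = (g^2 - 7*g + 10)/(g - 4)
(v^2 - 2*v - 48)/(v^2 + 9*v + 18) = (v - 8)/(v + 3)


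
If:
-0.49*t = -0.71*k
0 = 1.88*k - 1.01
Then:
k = 0.54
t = 0.78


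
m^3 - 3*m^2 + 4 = (m - 2)^2*(m + 1)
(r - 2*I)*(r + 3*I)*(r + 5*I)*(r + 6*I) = r^4 + 12*I*r^3 - 35*r^2 + 36*I*r - 180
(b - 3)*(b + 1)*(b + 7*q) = b^3 + 7*b^2*q - 2*b^2 - 14*b*q - 3*b - 21*q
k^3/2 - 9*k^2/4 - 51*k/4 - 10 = (k/2 + 1/2)*(k - 8)*(k + 5/2)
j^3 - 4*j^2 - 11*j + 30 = (j - 5)*(j - 2)*(j + 3)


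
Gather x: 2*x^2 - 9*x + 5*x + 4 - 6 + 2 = 2*x^2 - 4*x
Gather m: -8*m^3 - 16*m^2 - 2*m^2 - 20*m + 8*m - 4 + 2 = -8*m^3 - 18*m^2 - 12*m - 2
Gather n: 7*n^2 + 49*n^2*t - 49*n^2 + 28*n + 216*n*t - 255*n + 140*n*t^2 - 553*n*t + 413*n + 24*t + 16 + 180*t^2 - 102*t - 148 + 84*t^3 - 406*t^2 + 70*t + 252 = n^2*(49*t - 42) + n*(140*t^2 - 337*t + 186) + 84*t^3 - 226*t^2 - 8*t + 120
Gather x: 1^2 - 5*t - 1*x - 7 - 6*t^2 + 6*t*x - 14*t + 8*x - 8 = -6*t^2 - 19*t + x*(6*t + 7) - 14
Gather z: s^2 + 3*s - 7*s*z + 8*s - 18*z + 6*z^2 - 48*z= s^2 + 11*s + 6*z^2 + z*(-7*s - 66)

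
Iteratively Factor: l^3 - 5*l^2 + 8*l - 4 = (l - 1)*(l^2 - 4*l + 4) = (l - 2)*(l - 1)*(l - 2)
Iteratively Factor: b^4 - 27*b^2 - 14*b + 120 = (b - 5)*(b^3 + 5*b^2 - 2*b - 24) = (b - 5)*(b + 4)*(b^2 + b - 6) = (b - 5)*(b - 2)*(b + 4)*(b + 3)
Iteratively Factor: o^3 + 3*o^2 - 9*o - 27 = (o - 3)*(o^2 + 6*o + 9) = (o - 3)*(o + 3)*(o + 3)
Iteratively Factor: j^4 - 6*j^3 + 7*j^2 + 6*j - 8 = (j - 2)*(j^3 - 4*j^2 - j + 4) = (j - 2)*(j + 1)*(j^2 - 5*j + 4) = (j - 2)*(j - 1)*(j + 1)*(j - 4)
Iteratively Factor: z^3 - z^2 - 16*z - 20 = (z + 2)*(z^2 - 3*z - 10) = (z - 5)*(z + 2)*(z + 2)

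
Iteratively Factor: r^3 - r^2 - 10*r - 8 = (r + 2)*(r^2 - 3*r - 4) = (r + 1)*(r + 2)*(r - 4)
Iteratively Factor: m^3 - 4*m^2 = (m)*(m^2 - 4*m) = m^2*(m - 4)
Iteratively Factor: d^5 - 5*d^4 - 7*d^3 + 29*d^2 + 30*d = (d)*(d^4 - 5*d^3 - 7*d^2 + 29*d + 30) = d*(d + 1)*(d^3 - 6*d^2 - d + 30) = d*(d + 1)*(d + 2)*(d^2 - 8*d + 15) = d*(d - 3)*(d + 1)*(d + 2)*(d - 5)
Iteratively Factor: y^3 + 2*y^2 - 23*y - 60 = (y + 4)*(y^2 - 2*y - 15) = (y + 3)*(y + 4)*(y - 5)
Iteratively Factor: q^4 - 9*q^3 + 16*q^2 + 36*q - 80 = (q - 5)*(q^3 - 4*q^2 - 4*q + 16) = (q - 5)*(q - 2)*(q^2 - 2*q - 8) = (q - 5)*(q - 4)*(q - 2)*(q + 2)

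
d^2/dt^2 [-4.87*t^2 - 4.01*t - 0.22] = -9.74000000000000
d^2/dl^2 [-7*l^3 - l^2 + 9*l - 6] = -42*l - 2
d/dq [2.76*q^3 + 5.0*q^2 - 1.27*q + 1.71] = 8.28*q^2 + 10.0*q - 1.27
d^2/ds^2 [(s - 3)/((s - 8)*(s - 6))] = 2*(s^3 - 9*s^2 - 18*s + 228)/(s^6 - 42*s^5 + 732*s^4 - 6776*s^3 + 35136*s^2 - 96768*s + 110592)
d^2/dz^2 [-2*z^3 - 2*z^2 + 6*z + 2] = -12*z - 4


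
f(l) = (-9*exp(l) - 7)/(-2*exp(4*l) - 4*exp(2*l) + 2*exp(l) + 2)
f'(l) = (-9*exp(l) - 7)*(8*exp(4*l) + 8*exp(2*l) - 2*exp(l))/(-2*exp(4*l) - 4*exp(2*l) + 2*exp(l) + 2)^2 - 9*exp(l)/(-2*exp(4*l) - 4*exp(2*l) + 2*exp(l) + 2)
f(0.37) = 1.63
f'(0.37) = -5.46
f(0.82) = 0.41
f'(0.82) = -1.21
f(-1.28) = -4.25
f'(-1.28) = -1.33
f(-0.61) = -6.87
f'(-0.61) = -10.65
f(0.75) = 0.50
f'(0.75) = -1.50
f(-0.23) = -53.02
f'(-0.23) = -1347.73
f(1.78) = 0.02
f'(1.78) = -0.07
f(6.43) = 0.00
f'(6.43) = -0.00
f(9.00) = 0.00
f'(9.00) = 0.00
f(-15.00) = -3.50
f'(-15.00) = 0.00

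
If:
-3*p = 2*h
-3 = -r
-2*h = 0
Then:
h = 0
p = 0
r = 3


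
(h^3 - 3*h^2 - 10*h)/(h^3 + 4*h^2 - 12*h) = (h^2 - 3*h - 10)/(h^2 + 4*h - 12)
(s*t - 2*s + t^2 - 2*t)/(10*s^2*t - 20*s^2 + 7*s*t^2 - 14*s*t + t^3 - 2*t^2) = (s + t)/(10*s^2 + 7*s*t + t^2)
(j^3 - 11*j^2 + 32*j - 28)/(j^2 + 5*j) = (j^3 - 11*j^2 + 32*j - 28)/(j*(j + 5))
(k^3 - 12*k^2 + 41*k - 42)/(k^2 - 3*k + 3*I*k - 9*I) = (k^2 - 9*k + 14)/(k + 3*I)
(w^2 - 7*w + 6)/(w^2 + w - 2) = (w - 6)/(w + 2)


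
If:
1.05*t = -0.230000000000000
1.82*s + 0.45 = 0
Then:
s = -0.25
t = -0.22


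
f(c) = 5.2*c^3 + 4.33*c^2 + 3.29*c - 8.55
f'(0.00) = 3.29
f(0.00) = -8.55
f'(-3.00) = 117.71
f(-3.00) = -119.85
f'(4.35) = 336.15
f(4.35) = 515.72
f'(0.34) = 8.04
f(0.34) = -6.73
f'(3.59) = 235.43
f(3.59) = 299.66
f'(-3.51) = 165.09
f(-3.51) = -191.62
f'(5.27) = 482.19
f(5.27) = 890.13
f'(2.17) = 95.54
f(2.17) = 72.11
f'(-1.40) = 21.74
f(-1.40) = -18.94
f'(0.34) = 8.04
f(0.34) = -6.73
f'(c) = 15.6*c^2 + 8.66*c + 3.29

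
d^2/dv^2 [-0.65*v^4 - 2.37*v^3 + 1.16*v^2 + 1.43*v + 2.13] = -7.8*v^2 - 14.22*v + 2.32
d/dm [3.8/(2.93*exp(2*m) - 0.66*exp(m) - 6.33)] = (2.508 - 22.268*exp(m))*exp(m)/(-2.93*exp(2*m) + 0.66*exp(m) + 6.33)^2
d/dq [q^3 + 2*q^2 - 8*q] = 3*q^2 + 4*q - 8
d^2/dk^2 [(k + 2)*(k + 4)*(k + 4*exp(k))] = 4*k^2*exp(k) + 40*k*exp(k) + 6*k + 88*exp(k) + 12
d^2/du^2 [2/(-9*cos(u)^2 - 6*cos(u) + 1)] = 3*(216*sin(u)^4 - 156*sin(u)^2 - 131*cos(u) + 27*cos(3*u) - 120)/(-9*sin(u)^2 + 6*cos(u) + 8)^3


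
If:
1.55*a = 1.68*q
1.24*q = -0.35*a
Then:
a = 0.00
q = 0.00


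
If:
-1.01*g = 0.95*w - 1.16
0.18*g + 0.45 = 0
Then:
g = -2.50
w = 3.88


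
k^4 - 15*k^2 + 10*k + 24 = (k - 3)*(k - 2)*(k + 1)*(k + 4)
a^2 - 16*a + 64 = (a - 8)^2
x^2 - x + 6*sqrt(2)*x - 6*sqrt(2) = (x - 1)*(x + 6*sqrt(2))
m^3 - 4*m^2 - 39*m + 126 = (m - 7)*(m - 3)*(m + 6)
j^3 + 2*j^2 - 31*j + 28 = (j - 4)*(j - 1)*(j + 7)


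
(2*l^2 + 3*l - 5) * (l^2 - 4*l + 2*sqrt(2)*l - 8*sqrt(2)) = 2*l^4 - 5*l^3 + 4*sqrt(2)*l^3 - 17*l^2 - 10*sqrt(2)*l^2 - 34*sqrt(2)*l + 20*l + 40*sqrt(2)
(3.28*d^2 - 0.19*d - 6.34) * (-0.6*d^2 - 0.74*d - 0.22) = -1.968*d^4 - 2.3132*d^3 + 3.223*d^2 + 4.7334*d + 1.3948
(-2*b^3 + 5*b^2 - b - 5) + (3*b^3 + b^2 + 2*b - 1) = b^3 + 6*b^2 + b - 6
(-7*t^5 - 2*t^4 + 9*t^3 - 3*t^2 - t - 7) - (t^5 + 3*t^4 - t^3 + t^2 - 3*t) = -8*t^5 - 5*t^4 + 10*t^3 - 4*t^2 + 2*t - 7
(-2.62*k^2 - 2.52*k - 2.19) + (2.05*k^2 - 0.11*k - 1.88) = -0.57*k^2 - 2.63*k - 4.07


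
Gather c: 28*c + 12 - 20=28*c - 8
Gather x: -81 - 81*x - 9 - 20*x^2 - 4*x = -20*x^2 - 85*x - 90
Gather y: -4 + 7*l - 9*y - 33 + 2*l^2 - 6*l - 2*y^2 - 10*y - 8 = 2*l^2 + l - 2*y^2 - 19*y - 45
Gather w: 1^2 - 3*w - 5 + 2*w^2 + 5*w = 2*w^2 + 2*w - 4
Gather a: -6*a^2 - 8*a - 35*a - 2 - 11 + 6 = -6*a^2 - 43*a - 7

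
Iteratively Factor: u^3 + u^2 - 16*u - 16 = (u - 4)*(u^2 + 5*u + 4) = (u - 4)*(u + 1)*(u + 4)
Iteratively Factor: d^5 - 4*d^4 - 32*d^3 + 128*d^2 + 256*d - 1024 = (d - 4)*(d^4 - 32*d^2 + 256) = (d - 4)^2*(d^3 + 4*d^2 - 16*d - 64) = (d - 4)^3*(d^2 + 8*d + 16) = (d - 4)^3*(d + 4)*(d + 4)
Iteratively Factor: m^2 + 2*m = (m + 2)*(m)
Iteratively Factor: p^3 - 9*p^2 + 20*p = (p - 4)*(p^2 - 5*p) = (p - 5)*(p - 4)*(p)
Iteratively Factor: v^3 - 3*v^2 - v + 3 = (v + 1)*(v^2 - 4*v + 3) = (v - 1)*(v + 1)*(v - 3)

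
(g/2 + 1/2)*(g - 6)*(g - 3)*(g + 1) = g^4/2 - 7*g^3/2 + g^2/2 + 27*g/2 + 9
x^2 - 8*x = x*(x - 8)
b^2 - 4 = (b - 2)*(b + 2)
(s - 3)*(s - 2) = s^2 - 5*s + 6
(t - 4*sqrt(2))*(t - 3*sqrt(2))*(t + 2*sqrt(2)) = t^3 - 5*sqrt(2)*t^2 - 4*t + 48*sqrt(2)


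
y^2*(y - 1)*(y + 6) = y^4 + 5*y^3 - 6*y^2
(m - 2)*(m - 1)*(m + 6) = m^3 + 3*m^2 - 16*m + 12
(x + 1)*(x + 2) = x^2 + 3*x + 2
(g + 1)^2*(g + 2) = g^3 + 4*g^2 + 5*g + 2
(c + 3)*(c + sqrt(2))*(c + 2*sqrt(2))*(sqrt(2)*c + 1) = sqrt(2)*c^4 + 3*sqrt(2)*c^3 + 7*c^3 + 7*sqrt(2)*c^2 + 21*c^2 + 4*c + 21*sqrt(2)*c + 12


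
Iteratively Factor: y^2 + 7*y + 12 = (y + 4)*(y + 3)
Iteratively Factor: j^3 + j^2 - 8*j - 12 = (j - 3)*(j^2 + 4*j + 4) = (j - 3)*(j + 2)*(j + 2)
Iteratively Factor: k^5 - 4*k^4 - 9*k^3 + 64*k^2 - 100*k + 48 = (k - 1)*(k^4 - 3*k^3 - 12*k^2 + 52*k - 48) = (k - 3)*(k - 1)*(k^3 - 12*k + 16) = (k - 3)*(k - 2)*(k - 1)*(k^2 + 2*k - 8) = (k - 3)*(k - 2)*(k - 1)*(k + 4)*(k - 2)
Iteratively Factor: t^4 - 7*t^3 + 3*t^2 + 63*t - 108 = (t - 3)*(t^3 - 4*t^2 - 9*t + 36) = (t - 4)*(t - 3)*(t^2 - 9) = (t - 4)*(t - 3)*(t + 3)*(t - 3)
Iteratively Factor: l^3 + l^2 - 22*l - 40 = (l + 2)*(l^2 - l - 20) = (l - 5)*(l + 2)*(l + 4)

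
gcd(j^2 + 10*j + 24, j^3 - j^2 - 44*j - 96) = j + 4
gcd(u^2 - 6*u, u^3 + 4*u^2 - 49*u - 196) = 1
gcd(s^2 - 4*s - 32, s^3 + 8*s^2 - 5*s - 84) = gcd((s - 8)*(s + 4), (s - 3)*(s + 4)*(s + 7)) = s + 4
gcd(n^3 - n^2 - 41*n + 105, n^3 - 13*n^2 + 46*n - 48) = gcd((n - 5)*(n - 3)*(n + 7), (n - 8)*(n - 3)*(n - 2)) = n - 3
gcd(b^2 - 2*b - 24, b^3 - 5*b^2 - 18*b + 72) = b^2 - 2*b - 24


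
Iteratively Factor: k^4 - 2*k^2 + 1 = (k + 1)*(k^3 - k^2 - k + 1) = (k - 1)*(k + 1)*(k^2 - 1) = (k - 1)*(k + 1)^2*(k - 1)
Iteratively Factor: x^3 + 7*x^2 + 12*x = (x + 4)*(x^2 + 3*x) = (x + 3)*(x + 4)*(x)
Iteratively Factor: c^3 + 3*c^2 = (c + 3)*(c^2) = c*(c + 3)*(c)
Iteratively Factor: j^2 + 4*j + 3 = (j + 3)*(j + 1)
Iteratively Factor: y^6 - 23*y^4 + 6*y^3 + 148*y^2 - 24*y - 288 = (y - 3)*(y^5 + 3*y^4 - 14*y^3 - 36*y^2 + 40*y + 96) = (y - 3)*(y + 4)*(y^4 - y^3 - 10*y^2 + 4*y + 24) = (y - 3)^2*(y + 4)*(y^3 + 2*y^2 - 4*y - 8) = (y - 3)^2*(y + 2)*(y + 4)*(y^2 - 4) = (y - 3)^2*(y - 2)*(y + 2)*(y + 4)*(y + 2)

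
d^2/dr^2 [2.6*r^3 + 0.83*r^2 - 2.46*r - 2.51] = 15.6*r + 1.66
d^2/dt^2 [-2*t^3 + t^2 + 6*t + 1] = 2 - 12*t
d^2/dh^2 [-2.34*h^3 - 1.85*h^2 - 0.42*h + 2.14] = -14.04*h - 3.7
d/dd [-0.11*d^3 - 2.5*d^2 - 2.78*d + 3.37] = -0.33*d^2 - 5.0*d - 2.78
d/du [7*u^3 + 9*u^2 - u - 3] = 21*u^2 + 18*u - 1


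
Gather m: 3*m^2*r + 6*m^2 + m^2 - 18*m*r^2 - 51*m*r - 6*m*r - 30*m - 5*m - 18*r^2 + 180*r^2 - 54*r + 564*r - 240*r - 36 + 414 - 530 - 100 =m^2*(3*r + 7) + m*(-18*r^2 - 57*r - 35) + 162*r^2 + 270*r - 252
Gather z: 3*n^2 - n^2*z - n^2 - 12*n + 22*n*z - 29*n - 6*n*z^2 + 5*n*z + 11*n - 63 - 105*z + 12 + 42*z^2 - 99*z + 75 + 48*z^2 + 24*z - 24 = 2*n^2 - 30*n + z^2*(90 - 6*n) + z*(-n^2 + 27*n - 180)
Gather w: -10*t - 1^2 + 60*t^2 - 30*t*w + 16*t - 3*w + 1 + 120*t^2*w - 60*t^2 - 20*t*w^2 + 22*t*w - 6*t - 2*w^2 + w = w^2*(-20*t - 2) + w*(120*t^2 - 8*t - 2)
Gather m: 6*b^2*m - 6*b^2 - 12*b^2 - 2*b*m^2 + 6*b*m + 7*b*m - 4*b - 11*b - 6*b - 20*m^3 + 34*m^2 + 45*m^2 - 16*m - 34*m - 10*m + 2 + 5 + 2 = -18*b^2 - 21*b - 20*m^3 + m^2*(79 - 2*b) + m*(6*b^2 + 13*b - 60) + 9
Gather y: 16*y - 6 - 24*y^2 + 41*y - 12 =-24*y^2 + 57*y - 18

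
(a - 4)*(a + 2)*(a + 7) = a^3 + 5*a^2 - 22*a - 56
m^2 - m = m*(m - 1)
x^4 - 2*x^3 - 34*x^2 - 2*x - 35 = (x - 7)*(x + 5)*(x - I)*(x + I)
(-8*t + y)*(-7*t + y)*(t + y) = 56*t^3 + 41*t^2*y - 14*t*y^2 + y^3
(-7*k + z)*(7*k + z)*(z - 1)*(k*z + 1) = -49*k^3*z^2 + 49*k^3*z - 49*k^2*z + 49*k^2 + k*z^4 - k*z^3 + z^3 - z^2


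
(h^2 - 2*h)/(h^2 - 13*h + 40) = h*(h - 2)/(h^2 - 13*h + 40)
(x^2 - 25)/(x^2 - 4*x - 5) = (x + 5)/(x + 1)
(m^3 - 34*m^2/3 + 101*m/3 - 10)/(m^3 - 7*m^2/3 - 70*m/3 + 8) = (m - 5)/(m + 4)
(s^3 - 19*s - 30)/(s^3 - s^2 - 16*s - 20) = (s + 3)/(s + 2)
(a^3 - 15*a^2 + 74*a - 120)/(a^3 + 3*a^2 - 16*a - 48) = (a^2 - 11*a + 30)/(a^2 + 7*a + 12)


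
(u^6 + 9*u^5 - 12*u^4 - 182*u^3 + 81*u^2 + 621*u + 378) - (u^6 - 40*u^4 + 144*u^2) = 9*u^5 + 28*u^4 - 182*u^3 - 63*u^2 + 621*u + 378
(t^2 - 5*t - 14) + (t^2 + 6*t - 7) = 2*t^2 + t - 21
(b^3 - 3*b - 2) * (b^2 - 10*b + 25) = b^5 - 10*b^4 + 22*b^3 + 28*b^2 - 55*b - 50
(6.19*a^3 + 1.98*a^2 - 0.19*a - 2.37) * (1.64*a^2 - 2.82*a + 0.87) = 10.1516*a^5 - 14.2086*a^4 - 0.5099*a^3 - 1.6284*a^2 + 6.5181*a - 2.0619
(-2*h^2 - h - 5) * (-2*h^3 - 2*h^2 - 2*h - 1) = 4*h^5 + 6*h^4 + 16*h^3 + 14*h^2 + 11*h + 5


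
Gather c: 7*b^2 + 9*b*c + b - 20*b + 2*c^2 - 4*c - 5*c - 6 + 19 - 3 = 7*b^2 - 19*b + 2*c^2 + c*(9*b - 9) + 10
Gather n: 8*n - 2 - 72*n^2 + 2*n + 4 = -72*n^2 + 10*n + 2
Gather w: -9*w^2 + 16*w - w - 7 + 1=-9*w^2 + 15*w - 6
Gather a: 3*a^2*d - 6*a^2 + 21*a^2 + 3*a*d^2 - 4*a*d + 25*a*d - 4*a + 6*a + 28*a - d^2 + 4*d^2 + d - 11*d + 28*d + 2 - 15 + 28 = a^2*(3*d + 15) + a*(3*d^2 + 21*d + 30) + 3*d^2 + 18*d + 15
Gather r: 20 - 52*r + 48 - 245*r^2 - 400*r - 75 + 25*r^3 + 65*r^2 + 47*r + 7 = 25*r^3 - 180*r^2 - 405*r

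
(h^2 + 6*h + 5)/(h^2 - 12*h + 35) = (h^2 + 6*h + 5)/(h^2 - 12*h + 35)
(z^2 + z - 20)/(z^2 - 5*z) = (z^2 + z - 20)/(z*(z - 5))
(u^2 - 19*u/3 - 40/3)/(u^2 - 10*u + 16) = (u + 5/3)/(u - 2)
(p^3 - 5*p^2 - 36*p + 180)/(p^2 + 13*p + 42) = (p^2 - 11*p + 30)/(p + 7)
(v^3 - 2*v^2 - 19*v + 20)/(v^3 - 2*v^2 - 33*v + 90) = (v^2 + 3*v - 4)/(v^2 + 3*v - 18)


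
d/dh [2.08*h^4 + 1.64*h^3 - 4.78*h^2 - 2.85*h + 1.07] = 8.32*h^3 + 4.92*h^2 - 9.56*h - 2.85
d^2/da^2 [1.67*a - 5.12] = 0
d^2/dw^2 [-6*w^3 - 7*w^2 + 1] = -36*w - 14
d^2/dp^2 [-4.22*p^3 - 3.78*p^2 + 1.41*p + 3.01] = -25.32*p - 7.56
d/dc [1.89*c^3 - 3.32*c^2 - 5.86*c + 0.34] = 5.67*c^2 - 6.64*c - 5.86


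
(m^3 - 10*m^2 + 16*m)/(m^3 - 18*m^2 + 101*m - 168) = m*(m - 2)/(m^2 - 10*m + 21)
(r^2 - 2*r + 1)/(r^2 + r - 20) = (r^2 - 2*r + 1)/(r^2 + r - 20)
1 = 1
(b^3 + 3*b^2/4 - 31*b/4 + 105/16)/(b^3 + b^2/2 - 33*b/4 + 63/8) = (4*b - 5)/(2*(2*b - 3))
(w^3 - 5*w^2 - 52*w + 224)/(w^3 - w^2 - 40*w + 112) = (w - 8)/(w - 4)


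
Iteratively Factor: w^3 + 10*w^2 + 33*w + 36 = (w + 3)*(w^2 + 7*w + 12) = (w + 3)^2*(w + 4)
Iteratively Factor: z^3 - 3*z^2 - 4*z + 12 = (z - 2)*(z^2 - z - 6) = (z - 3)*(z - 2)*(z + 2)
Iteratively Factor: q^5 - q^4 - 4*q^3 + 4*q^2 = (q)*(q^4 - q^3 - 4*q^2 + 4*q) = q^2*(q^3 - q^2 - 4*q + 4) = q^2*(q - 1)*(q^2 - 4) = q^2*(q - 2)*(q - 1)*(q + 2)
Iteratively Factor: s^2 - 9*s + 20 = (s - 5)*(s - 4)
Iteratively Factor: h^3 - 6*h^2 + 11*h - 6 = (h - 3)*(h^2 - 3*h + 2) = (h - 3)*(h - 2)*(h - 1)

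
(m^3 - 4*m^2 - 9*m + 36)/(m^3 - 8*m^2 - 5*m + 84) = (m - 3)/(m - 7)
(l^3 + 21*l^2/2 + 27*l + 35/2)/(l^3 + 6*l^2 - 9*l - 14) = (l + 5/2)/(l - 2)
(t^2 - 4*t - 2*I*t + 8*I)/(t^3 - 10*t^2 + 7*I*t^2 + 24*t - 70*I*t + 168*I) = (t - 2*I)/(t^2 + t*(-6 + 7*I) - 42*I)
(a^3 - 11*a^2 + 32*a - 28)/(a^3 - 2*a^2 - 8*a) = (-a^3 + 11*a^2 - 32*a + 28)/(a*(-a^2 + 2*a + 8))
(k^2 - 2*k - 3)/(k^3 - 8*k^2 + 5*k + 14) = (k - 3)/(k^2 - 9*k + 14)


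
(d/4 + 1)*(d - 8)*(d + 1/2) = d^3/4 - 7*d^2/8 - 17*d/2 - 4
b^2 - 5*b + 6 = (b - 3)*(b - 2)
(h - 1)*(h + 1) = h^2 - 1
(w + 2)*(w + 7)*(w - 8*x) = w^3 - 8*w^2*x + 9*w^2 - 72*w*x + 14*w - 112*x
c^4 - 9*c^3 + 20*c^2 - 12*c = c*(c - 6)*(c - 2)*(c - 1)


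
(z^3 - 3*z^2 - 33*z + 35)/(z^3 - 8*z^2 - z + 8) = (z^2 - 2*z - 35)/(z^2 - 7*z - 8)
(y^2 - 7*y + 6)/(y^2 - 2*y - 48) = (-y^2 + 7*y - 6)/(-y^2 + 2*y + 48)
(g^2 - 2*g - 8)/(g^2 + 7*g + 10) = (g - 4)/(g + 5)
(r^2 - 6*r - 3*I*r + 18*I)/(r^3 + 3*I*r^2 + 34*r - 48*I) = (r - 6)/(r^2 + 6*I*r + 16)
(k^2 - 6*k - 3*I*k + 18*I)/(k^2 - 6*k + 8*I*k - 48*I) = (k - 3*I)/(k + 8*I)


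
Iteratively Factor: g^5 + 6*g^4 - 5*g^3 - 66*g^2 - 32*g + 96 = (g - 1)*(g^4 + 7*g^3 + 2*g^2 - 64*g - 96) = (g - 3)*(g - 1)*(g^3 + 10*g^2 + 32*g + 32) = (g - 3)*(g - 1)*(g + 2)*(g^2 + 8*g + 16) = (g - 3)*(g - 1)*(g + 2)*(g + 4)*(g + 4)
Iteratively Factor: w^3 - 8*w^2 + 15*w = (w - 3)*(w^2 - 5*w) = w*(w - 3)*(w - 5)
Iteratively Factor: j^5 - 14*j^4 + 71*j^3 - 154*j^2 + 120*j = (j)*(j^4 - 14*j^3 + 71*j^2 - 154*j + 120) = j*(j - 4)*(j^3 - 10*j^2 + 31*j - 30) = j*(j - 4)*(j - 3)*(j^2 - 7*j + 10) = j*(j - 4)*(j - 3)*(j - 2)*(j - 5)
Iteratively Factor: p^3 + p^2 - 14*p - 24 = (p - 4)*(p^2 + 5*p + 6) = (p - 4)*(p + 2)*(p + 3)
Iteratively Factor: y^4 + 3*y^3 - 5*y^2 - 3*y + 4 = (y + 1)*(y^3 + 2*y^2 - 7*y + 4) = (y - 1)*(y + 1)*(y^2 + 3*y - 4) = (y - 1)*(y + 1)*(y + 4)*(y - 1)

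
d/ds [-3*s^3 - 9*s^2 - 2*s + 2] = -9*s^2 - 18*s - 2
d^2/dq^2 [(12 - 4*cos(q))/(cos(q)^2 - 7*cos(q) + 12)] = 4*(cos(q)^2 + 4*cos(q) - 2)/(cos(q) - 4)^3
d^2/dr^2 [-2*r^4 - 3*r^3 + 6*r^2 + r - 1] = -24*r^2 - 18*r + 12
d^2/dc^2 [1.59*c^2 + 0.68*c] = 3.18000000000000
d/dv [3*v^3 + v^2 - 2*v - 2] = 9*v^2 + 2*v - 2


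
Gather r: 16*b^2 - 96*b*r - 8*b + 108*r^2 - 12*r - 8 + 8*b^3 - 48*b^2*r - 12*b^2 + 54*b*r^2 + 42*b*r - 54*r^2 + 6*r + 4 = 8*b^3 + 4*b^2 - 8*b + r^2*(54*b + 54) + r*(-48*b^2 - 54*b - 6) - 4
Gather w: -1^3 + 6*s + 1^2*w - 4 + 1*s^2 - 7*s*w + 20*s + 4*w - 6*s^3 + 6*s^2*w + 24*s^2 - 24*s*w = -6*s^3 + 25*s^2 + 26*s + w*(6*s^2 - 31*s + 5) - 5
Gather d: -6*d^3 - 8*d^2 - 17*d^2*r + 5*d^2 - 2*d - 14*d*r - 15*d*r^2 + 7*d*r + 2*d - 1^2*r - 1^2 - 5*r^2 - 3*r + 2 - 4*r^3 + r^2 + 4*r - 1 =-6*d^3 + d^2*(-17*r - 3) + d*(-15*r^2 - 7*r) - 4*r^3 - 4*r^2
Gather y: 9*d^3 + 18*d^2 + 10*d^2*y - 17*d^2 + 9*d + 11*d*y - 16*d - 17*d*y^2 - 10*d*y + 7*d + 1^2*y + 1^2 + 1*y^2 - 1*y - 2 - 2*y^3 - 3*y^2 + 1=9*d^3 + d^2 - 2*y^3 + y^2*(-17*d - 2) + y*(10*d^2 + d)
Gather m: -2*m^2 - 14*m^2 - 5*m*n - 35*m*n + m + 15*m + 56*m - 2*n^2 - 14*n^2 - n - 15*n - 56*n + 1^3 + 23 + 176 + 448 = -16*m^2 + m*(72 - 40*n) - 16*n^2 - 72*n + 648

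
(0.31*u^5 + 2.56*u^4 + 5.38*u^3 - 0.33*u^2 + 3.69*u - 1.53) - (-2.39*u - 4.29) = 0.31*u^5 + 2.56*u^4 + 5.38*u^3 - 0.33*u^2 + 6.08*u + 2.76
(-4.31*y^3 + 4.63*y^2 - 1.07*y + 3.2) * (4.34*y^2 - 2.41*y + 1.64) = -18.7054*y^5 + 30.4813*y^4 - 22.8705*y^3 + 24.0599*y^2 - 9.4668*y + 5.248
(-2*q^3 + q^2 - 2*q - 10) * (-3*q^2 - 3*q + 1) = 6*q^5 + 3*q^4 + q^3 + 37*q^2 + 28*q - 10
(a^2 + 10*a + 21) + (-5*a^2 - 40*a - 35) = -4*a^2 - 30*a - 14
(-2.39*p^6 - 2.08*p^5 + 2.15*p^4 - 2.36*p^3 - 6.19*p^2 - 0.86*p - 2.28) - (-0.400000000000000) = -2.39*p^6 - 2.08*p^5 + 2.15*p^4 - 2.36*p^3 - 6.19*p^2 - 0.86*p - 1.88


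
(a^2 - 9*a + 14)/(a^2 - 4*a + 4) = (a - 7)/(a - 2)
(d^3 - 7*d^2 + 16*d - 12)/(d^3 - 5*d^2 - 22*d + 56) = (d^2 - 5*d + 6)/(d^2 - 3*d - 28)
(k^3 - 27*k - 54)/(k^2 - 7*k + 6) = (k^2 + 6*k + 9)/(k - 1)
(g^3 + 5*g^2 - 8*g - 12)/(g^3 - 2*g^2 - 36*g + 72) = (g + 1)/(g - 6)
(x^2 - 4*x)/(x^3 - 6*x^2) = (x - 4)/(x*(x - 6))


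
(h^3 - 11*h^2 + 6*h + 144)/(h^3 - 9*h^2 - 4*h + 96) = (h - 6)/(h - 4)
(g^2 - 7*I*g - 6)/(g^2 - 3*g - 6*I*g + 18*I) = (g - I)/(g - 3)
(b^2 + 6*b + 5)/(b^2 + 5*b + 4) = (b + 5)/(b + 4)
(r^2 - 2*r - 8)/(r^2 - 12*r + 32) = (r + 2)/(r - 8)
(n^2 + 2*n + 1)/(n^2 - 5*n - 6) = (n + 1)/(n - 6)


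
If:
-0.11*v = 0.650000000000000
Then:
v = -5.91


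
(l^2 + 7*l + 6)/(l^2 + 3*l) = (l^2 + 7*l + 6)/(l*(l + 3))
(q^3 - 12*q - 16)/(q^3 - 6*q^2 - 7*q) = (-q^3 + 12*q + 16)/(q*(-q^2 + 6*q + 7))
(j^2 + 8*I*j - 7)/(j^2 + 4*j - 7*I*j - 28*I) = (j^2 + 8*I*j - 7)/(j^2 + j*(4 - 7*I) - 28*I)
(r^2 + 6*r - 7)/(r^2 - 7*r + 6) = (r + 7)/(r - 6)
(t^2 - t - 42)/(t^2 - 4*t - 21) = (t + 6)/(t + 3)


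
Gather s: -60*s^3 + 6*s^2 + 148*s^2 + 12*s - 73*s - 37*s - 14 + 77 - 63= -60*s^3 + 154*s^2 - 98*s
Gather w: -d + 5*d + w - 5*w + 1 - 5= 4*d - 4*w - 4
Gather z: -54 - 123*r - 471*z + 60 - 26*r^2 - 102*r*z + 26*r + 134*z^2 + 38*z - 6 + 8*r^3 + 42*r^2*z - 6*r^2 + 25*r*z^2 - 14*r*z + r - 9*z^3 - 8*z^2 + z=8*r^3 - 32*r^2 - 96*r - 9*z^3 + z^2*(25*r + 126) + z*(42*r^2 - 116*r - 432)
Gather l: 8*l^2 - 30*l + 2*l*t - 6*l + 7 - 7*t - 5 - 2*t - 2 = 8*l^2 + l*(2*t - 36) - 9*t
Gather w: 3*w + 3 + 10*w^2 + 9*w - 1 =10*w^2 + 12*w + 2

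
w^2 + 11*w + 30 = (w + 5)*(w + 6)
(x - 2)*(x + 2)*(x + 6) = x^3 + 6*x^2 - 4*x - 24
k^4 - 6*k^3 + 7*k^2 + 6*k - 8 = (k - 4)*(k - 2)*(k - 1)*(k + 1)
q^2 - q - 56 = (q - 8)*(q + 7)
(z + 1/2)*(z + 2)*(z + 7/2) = z^3 + 6*z^2 + 39*z/4 + 7/2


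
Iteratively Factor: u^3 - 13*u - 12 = (u + 1)*(u^2 - u - 12) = (u - 4)*(u + 1)*(u + 3)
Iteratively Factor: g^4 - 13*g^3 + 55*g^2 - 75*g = (g - 3)*(g^3 - 10*g^2 + 25*g) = g*(g - 3)*(g^2 - 10*g + 25) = g*(g - 5)*(g - 3)*(g - 5)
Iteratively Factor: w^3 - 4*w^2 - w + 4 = (w - 4)*(w^2 - 1) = (w - 4)*(w + 1)*(w - 1)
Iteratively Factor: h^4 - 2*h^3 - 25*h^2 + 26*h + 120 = (h + 2)*(h^3 - 4*h^2 - 17*h + 60) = (h + 2)*(h + 4)*(h^2 - 8*h + 15) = (h - 3)*(h + 2)*(h + 4)*(h - 5)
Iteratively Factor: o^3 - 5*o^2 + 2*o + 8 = (o - 2)*(o^2 - 3*o - 4) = (o - 4)*(o - 2)*(o + 1)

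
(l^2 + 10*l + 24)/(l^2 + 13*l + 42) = (l + 4)/(l + 7)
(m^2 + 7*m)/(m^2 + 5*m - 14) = m/(m - 2)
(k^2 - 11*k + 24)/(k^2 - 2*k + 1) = (k^2 - 11*k + 24)/(k^2 - 2*k + 1)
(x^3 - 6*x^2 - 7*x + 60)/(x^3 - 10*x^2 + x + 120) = (x - 4)/(x - 8)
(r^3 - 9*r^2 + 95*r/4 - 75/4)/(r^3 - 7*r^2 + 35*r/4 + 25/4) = (2*r - 3)/(2*r + 1)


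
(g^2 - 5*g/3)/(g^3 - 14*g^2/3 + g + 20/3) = g/(g^2 - 3*g - 4)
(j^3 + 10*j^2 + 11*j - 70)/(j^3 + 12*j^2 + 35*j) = (j - 2)/j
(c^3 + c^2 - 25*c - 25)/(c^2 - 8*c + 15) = (c^2 + 6*c + 5)/(c - 3)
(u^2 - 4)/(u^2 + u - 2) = (u - 2)/(u - 1)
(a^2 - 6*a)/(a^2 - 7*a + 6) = a/(a - 1)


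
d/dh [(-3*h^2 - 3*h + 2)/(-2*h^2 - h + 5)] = (-3*h^2 - 22*h - 13)/(4*h^4 + 4*h^3 - 19*h^2 - 10*h + 25)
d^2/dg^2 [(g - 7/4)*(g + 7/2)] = 2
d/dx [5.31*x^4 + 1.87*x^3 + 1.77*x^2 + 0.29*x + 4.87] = 21.24*x^3 + 5.61*x^2 + 3.54*x + 0.29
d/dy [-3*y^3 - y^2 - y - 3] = -9*y^2 - 2*y - 1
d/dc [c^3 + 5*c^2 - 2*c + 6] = 3*c^2 + 10*c - 2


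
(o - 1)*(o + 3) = o^2 + 2*o - 3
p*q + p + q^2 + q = (p + q)*(q + 1)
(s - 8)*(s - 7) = s^2 - 15*s + 56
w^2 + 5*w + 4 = (w + 1)*(w + 4)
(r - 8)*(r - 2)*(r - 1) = r^3 - 11*r^2 + 26*r - 16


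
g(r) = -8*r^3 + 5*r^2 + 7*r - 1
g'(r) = -24*r^2 + 10*r + 7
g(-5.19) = 1215.74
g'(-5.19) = -691.37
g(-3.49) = 375.54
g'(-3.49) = -320.22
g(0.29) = 1.26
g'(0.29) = 7.88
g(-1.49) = 26.13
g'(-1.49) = -61.18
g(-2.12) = 82.86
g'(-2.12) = -122.07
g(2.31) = -56.76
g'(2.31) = -97.97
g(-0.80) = 0.70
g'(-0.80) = -16.36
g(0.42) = 2.23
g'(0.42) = 6.97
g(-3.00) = 239.00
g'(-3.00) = -239.00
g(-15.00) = 28019.00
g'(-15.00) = -5543.00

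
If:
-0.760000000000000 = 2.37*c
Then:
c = -0.32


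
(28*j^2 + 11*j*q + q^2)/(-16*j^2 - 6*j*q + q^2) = (28*j^2 + 11*j*q + q^2)/(-16*j^2 - 6*j*q + q^2)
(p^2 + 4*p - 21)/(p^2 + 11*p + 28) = (p - 3)/(p + 4)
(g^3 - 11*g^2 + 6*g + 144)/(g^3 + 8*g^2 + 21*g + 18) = (g^2 - 14*g + 48)/(g^2 + 5*g + 6)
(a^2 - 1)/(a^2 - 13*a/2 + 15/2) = 2*(a^2 - 1)/(2*a^2 - 13*a + 15)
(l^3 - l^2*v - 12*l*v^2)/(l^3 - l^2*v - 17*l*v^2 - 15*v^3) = l*(-l + 4*v)/(-l^2 + 4*l*v + 5*v^2)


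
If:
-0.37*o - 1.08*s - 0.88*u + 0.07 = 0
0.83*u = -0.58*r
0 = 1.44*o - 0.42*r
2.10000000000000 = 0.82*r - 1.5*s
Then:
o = 5.53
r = 18.97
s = 8.97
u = -13.26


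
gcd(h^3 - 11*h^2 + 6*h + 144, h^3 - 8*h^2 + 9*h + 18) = h - 6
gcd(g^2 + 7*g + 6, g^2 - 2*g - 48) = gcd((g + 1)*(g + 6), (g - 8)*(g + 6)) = g + 6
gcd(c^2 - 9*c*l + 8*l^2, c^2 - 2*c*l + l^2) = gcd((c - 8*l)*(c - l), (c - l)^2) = c - l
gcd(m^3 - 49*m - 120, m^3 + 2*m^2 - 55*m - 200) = m^2 - 3*m - 40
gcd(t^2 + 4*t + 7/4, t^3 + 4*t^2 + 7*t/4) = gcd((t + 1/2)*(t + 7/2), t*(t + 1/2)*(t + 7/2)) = t^2 + 4*t + 7/4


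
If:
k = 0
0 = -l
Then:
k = 0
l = 0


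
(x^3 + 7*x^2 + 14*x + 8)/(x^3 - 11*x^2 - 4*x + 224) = (x^2 + 3*x + 2)/(x^2 - 15*x + 56)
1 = 1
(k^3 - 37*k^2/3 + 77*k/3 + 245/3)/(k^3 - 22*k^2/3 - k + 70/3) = (k - 7)/(k - 2)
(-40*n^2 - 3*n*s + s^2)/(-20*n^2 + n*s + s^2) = (-8*n + s)/(-4*n + s)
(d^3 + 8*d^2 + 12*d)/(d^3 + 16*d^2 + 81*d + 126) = d*(d + 2)/(d^2 + 10*d + 21)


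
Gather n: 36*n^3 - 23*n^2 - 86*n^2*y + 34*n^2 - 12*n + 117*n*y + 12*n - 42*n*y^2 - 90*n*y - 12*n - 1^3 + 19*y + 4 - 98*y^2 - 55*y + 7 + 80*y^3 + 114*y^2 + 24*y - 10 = 36*n^3 + n^2*(11 - 86*y) + n*(-42*y^2 + 27*y - 12) + 80*y^3 + 16*y^2 - 12*y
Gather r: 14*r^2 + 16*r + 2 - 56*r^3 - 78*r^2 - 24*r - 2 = -56*r^3 - 64*r^2 - 8*r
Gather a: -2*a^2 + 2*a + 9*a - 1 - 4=-2*a^2 + 11*a - 5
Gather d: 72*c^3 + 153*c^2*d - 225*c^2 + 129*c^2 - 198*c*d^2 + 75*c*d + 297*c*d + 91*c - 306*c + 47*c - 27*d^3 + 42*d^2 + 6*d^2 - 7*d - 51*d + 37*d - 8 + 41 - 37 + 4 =72*c^3 - 96*c^2 - 168*c - 27*d^3 + d^2*(48 - 198*c) + d*(153*c^2 + 372*c - 21)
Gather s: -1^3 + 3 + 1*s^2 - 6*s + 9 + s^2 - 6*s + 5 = 2*s^2 - 12*s + 16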